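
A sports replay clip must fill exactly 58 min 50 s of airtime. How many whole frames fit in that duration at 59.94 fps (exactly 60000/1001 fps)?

211588 frames

58 min 50 s = 3530 s.
Frames = 3530 × 60000/1001 = 211800000/1001 ≈ 211588.4116.
Complete frames: 211588.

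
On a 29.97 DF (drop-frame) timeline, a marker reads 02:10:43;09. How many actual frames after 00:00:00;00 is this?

As if non-drop at 30 labels/s: (2 × 3600 + 10 × 60 + 43) × 30 + 9 = 235299.
Minute boundaries passed: 130; those not divisible by 10: 130 − 13 = 117; dropped labels = 2 × 117 = 234.
Actual frame index = 235299 − 234 = 235065.

235065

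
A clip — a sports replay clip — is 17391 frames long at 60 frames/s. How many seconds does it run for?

Running time = 17391 / (60) = 289.85 s.

289.85 seconds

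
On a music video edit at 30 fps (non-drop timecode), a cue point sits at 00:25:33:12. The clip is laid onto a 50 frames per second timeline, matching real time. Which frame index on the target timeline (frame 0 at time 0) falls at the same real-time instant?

frame 76670

Source frame index: (0×3600 + 25×60 + 33) × 30 + 12 = 46002.
Real time: 46002 / (30) = 7667/5 s.
Target frame: (7667/5) × (50) = 76670.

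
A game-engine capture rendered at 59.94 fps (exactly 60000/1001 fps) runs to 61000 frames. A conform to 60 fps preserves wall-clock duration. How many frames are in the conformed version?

61061 frames

Target frames = source frames × (target rate / source rate) = 61000 × (60)/(60000/1001) = 61000 × 1001/1000 = 61061.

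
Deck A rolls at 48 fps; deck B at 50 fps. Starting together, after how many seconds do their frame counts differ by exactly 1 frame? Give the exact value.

0.5 seconds

The gap grows by |50 − 48| = 2 frames per second.
Time for a 1-frame gap: 1 ÷ (2) = 0.5 s.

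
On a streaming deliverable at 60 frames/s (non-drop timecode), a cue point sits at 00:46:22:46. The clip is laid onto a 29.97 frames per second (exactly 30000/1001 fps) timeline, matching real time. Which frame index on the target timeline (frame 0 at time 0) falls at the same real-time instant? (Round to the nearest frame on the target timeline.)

frame 83400

Source frame index: (0×3600 + 46×60 + 22) × 60 + 46 = 166966.
Real time: 166966 / (60) = 83483/30 s.
Target frame: (83483/30) × (30000/1001) = 83483000/1001 ≈ 83399.600 → 83400.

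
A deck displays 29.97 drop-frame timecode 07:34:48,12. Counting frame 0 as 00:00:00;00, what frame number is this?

817834

Complete 10-minute blocks: 45, each 17982 frames → 809190.
Remaining 4 whole minutes in the current block: 1800 + 3 × 1798 = 7194 frames.
Within the current minute: 48 × 30 + 12 − 2 = 1450 (labels ;00/;01 skipped at this minute). Total = 809190 + 7194 + 1450 = 817834.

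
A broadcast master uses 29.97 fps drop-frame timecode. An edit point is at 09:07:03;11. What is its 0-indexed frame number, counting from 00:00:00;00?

As if non-drop at 30 labels/s: (9 × 3600 + 7 × 60 + 3) × 30 + 11 = 984701.
Minute boundaries passed: 547; those not divisible by 10: 547 − 54 = 493; dropped labels = 2 × 493 = 986.
Actual frame index = 984701 − 986 = 983715.

983715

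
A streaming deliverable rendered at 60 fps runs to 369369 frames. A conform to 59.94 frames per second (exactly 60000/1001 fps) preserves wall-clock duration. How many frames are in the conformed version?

Target frames = source frames × (target rate / source rate) = 369369 × (60000/1001)/(60) = 369369 × 1000/1001 = 369000.

369000 frames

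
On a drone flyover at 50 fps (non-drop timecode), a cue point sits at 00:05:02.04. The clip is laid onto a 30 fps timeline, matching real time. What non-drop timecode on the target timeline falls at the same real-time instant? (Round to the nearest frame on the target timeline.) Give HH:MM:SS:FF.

Source frame index: (0×3600 + 5×60 + 2) × 50 + 4 = 15104.
Real time: 15104 / (50) = 7552/25 s.
Target frame: (7552/25) × (30) = 45312/5 ≈ 9062.400 → 9062.
At 30 labels/s: frame 9062 → 00:05:02:02.

00:05:02:02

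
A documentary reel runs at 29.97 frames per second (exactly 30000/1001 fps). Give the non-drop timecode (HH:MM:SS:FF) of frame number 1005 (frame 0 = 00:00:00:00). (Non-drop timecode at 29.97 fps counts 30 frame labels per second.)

00:00:33:15

1005 ÷ 30 = 33 full seconds, remainder 15 frames.
33 s = 0 h 0 min 33 s.
Timecode: 00:00:33:15.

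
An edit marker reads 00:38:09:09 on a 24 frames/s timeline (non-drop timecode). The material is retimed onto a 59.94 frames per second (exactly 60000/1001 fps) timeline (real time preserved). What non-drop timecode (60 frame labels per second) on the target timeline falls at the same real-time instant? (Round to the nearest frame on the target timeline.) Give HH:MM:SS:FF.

00:38:07:05

Source frame index: (0×3600 + 38×60 + 9) × 24 + 9 = 54945.
Real time: 54945 / (24) = 18315/8 s.
Target frame: (18315/8) × (60000/1001) = 12487500/91 ≈ 137225.275 → 137225.
At 60 labels/s: frame 137225 → 00:38:07:05.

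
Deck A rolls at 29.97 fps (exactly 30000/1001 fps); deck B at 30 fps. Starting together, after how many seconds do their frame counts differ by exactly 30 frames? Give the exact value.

The gap grows by |30 − 30000/1001| = 30/1001 frames per second.
Time for a 30-frame gap: 30 ÷ (30/1001) = 1001 s.

1001 seconds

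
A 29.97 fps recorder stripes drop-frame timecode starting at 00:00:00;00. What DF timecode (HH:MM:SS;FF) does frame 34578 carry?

00:19:13;24

Each 10-minute DF block holds 10 × 60 × 30 − 9 × 2 = 17982 frames. 34578 ÷ 17982 → 1 full block, remainder 16596.
Within the partial block the first minute is 1800 frames and each further minute 1798, so 9 further minute boundaries passed. Total skipped labels = 18 × 1 + 2 × 9 = 36.
Non-drop label index = 34578 + 36 = 34614; at 30 labels/s that is 00:19:13:24, i.e. DF 00:19:13;24.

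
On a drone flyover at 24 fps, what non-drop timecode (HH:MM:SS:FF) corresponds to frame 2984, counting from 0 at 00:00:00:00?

2984 ÷ 24 = 124 full seconds, remainder 8 frames.
124 s = 0 h 2 min 4 s.
Timecode: 00:02:04:08.

00:02:04:08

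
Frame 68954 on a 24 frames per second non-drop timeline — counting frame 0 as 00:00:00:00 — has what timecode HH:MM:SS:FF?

00:47:53:02

68954 ÷ 24 = 2873 full seconds, remainder 2 frames.
2873 s = 0 h 47 min 53 s.
Timecode: 00:47:53:02.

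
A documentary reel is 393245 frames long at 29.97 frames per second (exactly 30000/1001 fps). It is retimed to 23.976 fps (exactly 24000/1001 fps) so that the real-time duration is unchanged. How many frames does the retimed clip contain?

Target frames = source frames × (target rate / source rate) = 393245 × (24000/1001)/(30000/1001) = 393245 × 4/5 = 314596.

314596 frames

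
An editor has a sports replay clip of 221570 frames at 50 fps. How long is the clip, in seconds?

Running time = 221570 / (50) = 4431.4 s.

4431.4 seconds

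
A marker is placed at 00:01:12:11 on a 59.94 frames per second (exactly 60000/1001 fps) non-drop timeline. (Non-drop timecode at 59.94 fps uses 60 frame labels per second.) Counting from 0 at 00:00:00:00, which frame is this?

4331

Total seconds to the label: (0 × 3600 + 1 × 60 + 12) = 72.
Frame index = 72 × 60 + 11 = 4331.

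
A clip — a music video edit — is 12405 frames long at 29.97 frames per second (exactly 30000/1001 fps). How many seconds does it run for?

413.9135 seconds

Running time = 12405 / (30000/1001) = 413.9135 s.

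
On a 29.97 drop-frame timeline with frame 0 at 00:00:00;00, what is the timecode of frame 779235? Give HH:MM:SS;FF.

Ten DF minutes hold 17982 frames, so frame 779235 lies in block 43 (frames 773226–791207) with 6009 frames into that block.
The block's first minute is 1800 frames and the rest 1798 each; 6009 frames reaches minute 3, so 43 × 18 + 3 × 2 = 780 labels have been skipped so far.
Adding those back, label number 779235 + 780 = 780015 at 30 labels/s is 26000 s + 15 f = 7 h 13 min 20 s frame 15, i.e. 07:13:20;15.

07:13:20;15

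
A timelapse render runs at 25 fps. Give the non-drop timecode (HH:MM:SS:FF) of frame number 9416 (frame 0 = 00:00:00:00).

00:06:16:16

9416 ÷ 25 = 376 full seconds, remainder 16 frames.
376 s = 0 h 6 min 16 s.
Timecode: 00:06:16:16.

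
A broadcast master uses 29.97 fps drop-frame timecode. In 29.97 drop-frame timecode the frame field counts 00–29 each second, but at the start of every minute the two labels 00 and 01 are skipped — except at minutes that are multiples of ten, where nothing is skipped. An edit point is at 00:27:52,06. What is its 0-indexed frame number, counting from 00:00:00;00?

As if non-drop at 30 labels/s: (0 × 3600 + 27 × 60 + 52) × 30 + 6 = 50166.
Minute boundaries passed: 27; those not divisible by 10: 27 − 2 = 25; dropped labels = 2 × 25 = 50.
Actual frame index = 50166 − 50 = 50116.

50116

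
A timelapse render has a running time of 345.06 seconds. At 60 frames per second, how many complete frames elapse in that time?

Frames = 345.06 × 60 = 103518/5 ≈ 20703.6000.
Complete frames: 20703.

20703 frames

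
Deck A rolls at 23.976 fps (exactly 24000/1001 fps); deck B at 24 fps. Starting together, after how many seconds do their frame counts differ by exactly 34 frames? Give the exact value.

The gap grows by |24 − 24000/1001| = 24/1001 frames per second.
Time for a 34-frame gap: 34 ÷ (24/1001) = 17017/12 s.

17017/12 seconds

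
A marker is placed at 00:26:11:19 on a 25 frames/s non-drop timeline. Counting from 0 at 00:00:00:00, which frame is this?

frame 39294

Total seconds to the label: (0 × 3600 + 26 × 60 + 11) = 1571.
Frame index = 1571 × 25 + 19 = 39294.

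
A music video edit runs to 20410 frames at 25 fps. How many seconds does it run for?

816.4 seconds

Running time = 20410 / (25) = 816.4 s.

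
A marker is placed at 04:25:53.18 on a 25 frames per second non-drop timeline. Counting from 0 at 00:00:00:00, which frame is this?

Total seconds to the label: (4 × 3600 + 25 × 60 + 53) = 15953.
Frame index = 15953 × 25 + 18 = 398843.

frame 398843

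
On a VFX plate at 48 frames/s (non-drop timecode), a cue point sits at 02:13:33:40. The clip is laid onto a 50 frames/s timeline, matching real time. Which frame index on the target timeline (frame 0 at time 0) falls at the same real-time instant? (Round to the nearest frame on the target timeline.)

frame 400692

Source frame index: (2×3600 + 13×60 + 33) × 48 + 40 = 384664.
Real time: 384664 / (48) = 48083/6 s.
Target frame: (48083/6) × (50) = 1202075/3 ≈ 400691.667 → 400692.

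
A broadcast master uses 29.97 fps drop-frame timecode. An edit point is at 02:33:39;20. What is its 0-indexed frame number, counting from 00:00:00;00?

Complete 10-minute blocks: 15, each 17982 frames → 269730.
Remaining 3 whole minutes in the current block: 1800 + 2 × 1798 = 5396 frames.
Within the current minute: 39 × 30 + 20 − 2 = 1188 (labels ;00/;01 skipped at this minute). Total = 269730 + 5396 + 1188 = 276314.

276314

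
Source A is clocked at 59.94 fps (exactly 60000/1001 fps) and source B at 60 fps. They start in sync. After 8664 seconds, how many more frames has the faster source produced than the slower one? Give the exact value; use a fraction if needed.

A emits 60000/1001 × 8664 = 519840000/1001 frames; B emits 60 × 8664 = 519840.
Difference = 519840/1001 frames (≈ 519.3207); B is ahead of A.

519840/1001 frames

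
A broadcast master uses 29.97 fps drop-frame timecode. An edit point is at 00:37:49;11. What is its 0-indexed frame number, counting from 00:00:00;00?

As if non-drop at 30 labels/s: (0 × 3600 + 37 × 60 + 49) × 30 + 11 = 68081.
Minute boundaries passed: 37; those not divisible by 10: 37 − 3 = 34; dropped labels = 2 × 34 = 68.
Actual frame index = 68081 − 68 = 68013.

68013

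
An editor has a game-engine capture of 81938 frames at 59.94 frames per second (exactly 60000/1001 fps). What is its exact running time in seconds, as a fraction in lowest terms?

Running time = 81938 ÷ (60000/1001) = 81938 × 1001/60000 = 41009969/30000 s.

41009969/30000 seconds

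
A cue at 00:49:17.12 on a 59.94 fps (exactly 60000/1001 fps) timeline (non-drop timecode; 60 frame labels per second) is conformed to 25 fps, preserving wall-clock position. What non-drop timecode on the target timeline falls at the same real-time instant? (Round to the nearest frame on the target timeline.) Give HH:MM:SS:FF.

Source frame index: (0×3600 + 49×60 + 17) × 60 + 12 = 177432.
Real time: 177432 / (60000/1001) = 7400393/2500 s.
Target frame: (7400393/2500) × (25) = 7400393/100 ≈ 74003.930 → 74004.
At 25 labels/s: frame 74004 → 00:49:20:04.

00:49:20:04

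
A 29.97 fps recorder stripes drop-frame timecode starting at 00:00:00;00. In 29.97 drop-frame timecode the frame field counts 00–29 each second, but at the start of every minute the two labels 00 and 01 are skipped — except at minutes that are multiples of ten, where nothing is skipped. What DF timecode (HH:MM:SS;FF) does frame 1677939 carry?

15:33:07;09

Each 10-minute DF block holds 10 × 60 × 30 − 9 × 2 = 17982 frames. 1677939 ÷ 17982 → 93 full blocks, remainder 5613.
Within the partial block the first minute is 1800 frames and each further minute 1798, so 3 further minute boundaries passed. Total skipped labels = 18 × 93 + 2 × 3 = 1680.
Non-drop label index = 1677939 + 1680 = 1679619; at 30 labels/s that is 15:33:07:09, i.e. DF 15:33:07;09.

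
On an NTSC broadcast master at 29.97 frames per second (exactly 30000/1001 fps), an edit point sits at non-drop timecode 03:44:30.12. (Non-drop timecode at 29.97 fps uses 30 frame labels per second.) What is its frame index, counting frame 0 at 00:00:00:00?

Total seconds to the label: (3 × 3600 + 44 × 60 + 30) = 13470.
Frame index = 13470 × 30 + 12 = 404112.

frame 404112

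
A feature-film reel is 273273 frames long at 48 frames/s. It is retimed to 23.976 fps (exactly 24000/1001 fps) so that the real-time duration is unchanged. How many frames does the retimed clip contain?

Target frames = source frames × (target rate / source rate) = 273273 × (24000/1001)/(48) = 273273 × 500/1001 = 136500.

136500 frames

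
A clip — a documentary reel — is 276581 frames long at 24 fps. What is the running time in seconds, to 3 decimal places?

Running time = 276581 × 1/24 = 276581/24 s ≈ 11524.208 s.

11524.208 seconds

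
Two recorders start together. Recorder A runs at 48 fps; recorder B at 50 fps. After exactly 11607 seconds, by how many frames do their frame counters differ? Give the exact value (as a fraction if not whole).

A emits 48 × 11607 = 557136 frames; B emits 50 × 11607 = 580350.
Difference = 23214 frames; B is ahead of A.

23214 frames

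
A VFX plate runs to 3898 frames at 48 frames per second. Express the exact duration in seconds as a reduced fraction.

Running time = 3898 ÷ (48) = 3898 × 1/48 = 1949/24 s.

1949/24 seconds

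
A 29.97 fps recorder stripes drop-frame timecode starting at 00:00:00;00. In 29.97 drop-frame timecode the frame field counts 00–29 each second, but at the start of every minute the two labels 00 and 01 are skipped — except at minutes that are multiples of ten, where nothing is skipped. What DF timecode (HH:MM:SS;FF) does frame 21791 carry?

Each 10-minute DF block holds 10 × 60 × 30 − 9 × 2 = 17982 frames. 21791 ÷ 17982 → 1 full block, remainder 3809.
Within the partial block the first minute is 1800 frames and each further minute 1798, so 2 further minute boundaries passed. Total skipped labels = 18 × 1 + 2 × 2 = 22.
Non-drop label index = 21791 + 22 = 21813; at 30 labels/s that is 00:12:07:03, i.e. DF 00:12:07;03.

00:12:07;03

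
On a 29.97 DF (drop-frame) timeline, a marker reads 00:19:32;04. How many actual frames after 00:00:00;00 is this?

As if non-drop at 30 labels/s: (0 × 3600 + 19 × 60 + 32) × 30 + 4 = 35164.
Minute boundaries passed: 19; those not divisible by 10: 19 − 1 = 18; dropped labels = 2 × 18 = 36.
Actual frame index = 35164 − 36 = 35128.

35128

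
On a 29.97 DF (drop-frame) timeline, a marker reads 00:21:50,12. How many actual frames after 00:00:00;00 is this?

Complete 10-minute blocks: 2, each 17982 frames → 35964.
Remaining 1 whole minute in the current block: 1800 + 0 × 1798 = 1800 frames.
Within the current minute: 50 × 30 + 12 − 2 = 1510 (labels ;00/;01 skipped at this minute). Total = 35964 + 1800 + 1510 = 39274.

39274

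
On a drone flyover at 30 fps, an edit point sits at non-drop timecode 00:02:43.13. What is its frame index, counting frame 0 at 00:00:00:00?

4903

Total seconds to the label: (0 × 3600 + 2 × 60 + 43) = 163.
Frame index = 163 × 30 + 13 = 4903.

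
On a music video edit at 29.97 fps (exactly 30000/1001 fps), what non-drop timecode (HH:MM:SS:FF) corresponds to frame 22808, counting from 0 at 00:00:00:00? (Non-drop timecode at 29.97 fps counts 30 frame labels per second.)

00:12:40:08

22808 ÷ 30 = 760 full seconds, remainder 8 frames.
760 s = 0 h 12 min 40 s.
Timecode: 00:12:40:08.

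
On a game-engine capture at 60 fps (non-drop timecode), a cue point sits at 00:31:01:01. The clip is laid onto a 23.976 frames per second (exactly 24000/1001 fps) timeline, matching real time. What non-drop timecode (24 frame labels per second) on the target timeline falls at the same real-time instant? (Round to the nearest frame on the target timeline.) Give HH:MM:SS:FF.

Source frame index: (0×3600 + 31×60 + 1) × 60 + 1 = 111661.
Real time: 111661 / (60) = 111661/60 s.
Target frame: (111661/60) × (24000/1001) = 4060400/91 ≈ 44619.780 → 44620.
At 24 labels/s: frame 44620 → 00:30:59:04.

00:30:59:04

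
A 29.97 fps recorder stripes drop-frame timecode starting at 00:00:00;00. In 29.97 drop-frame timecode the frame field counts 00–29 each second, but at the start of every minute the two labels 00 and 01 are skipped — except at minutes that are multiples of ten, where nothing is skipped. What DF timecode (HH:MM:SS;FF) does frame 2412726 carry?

Ten DF minutes hold 17982 frames, so frame 2412726 lies in block 134 (frames 2409588–2427569) with 3138 frames into that block.
The block's first minute is 1800 frames and the rest 1798 each; 3138 frames reaches minute 1, so 134 × 18 + 1 × 2 = 2414 labels have been skipped so far.
Adding those back, label number 2412726 + 2414 = 2415140 at 30 labels/s is 80504 s + 20 f = 22 h 21 min 44 s frame 20, i.e. 22:21:44;20.

22:21:44;20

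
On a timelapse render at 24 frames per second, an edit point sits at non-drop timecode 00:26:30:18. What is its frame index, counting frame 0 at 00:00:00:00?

Total seconds to the label: (0 × 3600 + 26 × 60 + 30) = 1590.
Frame index = 1590 × 24 + 18 = 38178.

38178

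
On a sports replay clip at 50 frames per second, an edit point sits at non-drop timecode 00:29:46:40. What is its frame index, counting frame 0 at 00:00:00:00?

Total seconds to the label: (0 × 3600 + 29 × 60 + 46) = 1786.
Frame index = 1786 × 50 + 40 = 89340.

frame 89340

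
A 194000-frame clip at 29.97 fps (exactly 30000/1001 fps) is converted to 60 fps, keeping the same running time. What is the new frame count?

Target frames = source frames × (target rate / source rate) = 194000 × (60)/(30000/1001) = 194000 × 1001/500 = 388388.

388388 frames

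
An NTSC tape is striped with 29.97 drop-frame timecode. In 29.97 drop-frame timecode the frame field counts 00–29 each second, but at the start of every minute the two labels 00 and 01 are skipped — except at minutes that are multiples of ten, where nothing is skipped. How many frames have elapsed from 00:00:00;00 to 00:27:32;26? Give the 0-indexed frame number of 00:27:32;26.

49536

As if non-drop at 30 labels/s: (0 × 3600 + 27 × 60 + 32) × 30 + 26 = 49586.
Minute boundaries passed: 27; those not divisible by 10: 27 − 2 = 25; dropped labels = 2 × 25 = 50.
Actual frame index = 49586 − 50 = 49536.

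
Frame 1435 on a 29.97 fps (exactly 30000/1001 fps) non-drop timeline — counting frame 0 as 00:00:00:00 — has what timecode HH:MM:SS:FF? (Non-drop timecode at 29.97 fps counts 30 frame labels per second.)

1435 ÷ 30 = 47 full seconds, remainder 25 frames.
47 s = 0 h 0 min 47 s.
Timecode: 00:00:47:25.

00:00:47:25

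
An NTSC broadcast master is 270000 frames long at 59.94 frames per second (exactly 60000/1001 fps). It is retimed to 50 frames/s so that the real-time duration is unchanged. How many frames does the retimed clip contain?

Target frames = source frames × (target rate / source rate) = 270000 × (50)/(60000/1001) = 270000 × 1001/1200 = 225225.

225225 frames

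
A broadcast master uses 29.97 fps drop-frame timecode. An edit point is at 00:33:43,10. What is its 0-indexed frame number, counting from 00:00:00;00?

60640

As if non-drop at 30 labels/s: (0 × 3600 + 33 × 60 + 43) × 30 + 10 = 60700.
Minute boundaries passed: 33; those not divisible by 10: 33 − 3 = 30; dropped labels = 2 × 30 = 60.
Actual frame index = 60700 − 60 = 60640.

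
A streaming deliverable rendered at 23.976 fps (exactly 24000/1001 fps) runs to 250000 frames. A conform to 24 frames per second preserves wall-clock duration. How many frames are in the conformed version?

Target frames = source frames × (target rate / source rate) = 250000 × (24)/(24000/1001) = 250000 × 1001/1000 = 250250.

250250 frames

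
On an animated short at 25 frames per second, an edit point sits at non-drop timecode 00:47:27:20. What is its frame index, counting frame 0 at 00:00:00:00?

frame 71195

Total seconds to the label: (0 × 3600 + 47 × 60 + 27) = 2847.
Frame index = 2847 × 25 + 20 = 71195.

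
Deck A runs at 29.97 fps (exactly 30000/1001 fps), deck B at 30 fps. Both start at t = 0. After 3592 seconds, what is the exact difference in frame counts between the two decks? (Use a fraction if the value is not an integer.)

107760/1001 frames

A emits 30000/1001 × 3592 = 107760000/1001 frames; B emits 30 × 3592 = 107760.
Difference = 107760/1001 frames (≈ 107.6523); B is ahead of A.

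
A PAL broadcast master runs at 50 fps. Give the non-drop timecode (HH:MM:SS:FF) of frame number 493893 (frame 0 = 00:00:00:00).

493893 ÷ 50 = 9877 full seconds, remainder 43 frames.
9877 s = 2 h 44 min 37 s.
Timecode: 02:44:37:43.

02:44:37:43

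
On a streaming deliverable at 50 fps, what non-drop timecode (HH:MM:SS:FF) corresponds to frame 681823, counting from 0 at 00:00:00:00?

681823 ÷ 50 = 13636 full seconds, remainder 23 frames.
13636 s = 3 h 47 min 16 s.
Timecode: 03:47:16:23.

03:47:16:23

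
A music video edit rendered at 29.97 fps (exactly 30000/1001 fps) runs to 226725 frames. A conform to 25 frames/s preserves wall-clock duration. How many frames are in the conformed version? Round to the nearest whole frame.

Frames at target rate = 226725 × (25) / (30000/1001) = 3026023/16 ≈ 189126.438.
Nearest whole frame: 189126.

189126 frames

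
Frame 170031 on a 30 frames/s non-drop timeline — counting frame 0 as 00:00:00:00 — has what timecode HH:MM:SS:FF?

170031 ÷ 30 = 5667 full seconds, remainder 21 frames.
5667 s = 1 h 34 min 27 s.
Timecode: 01:34:27:21.

01:34:27:21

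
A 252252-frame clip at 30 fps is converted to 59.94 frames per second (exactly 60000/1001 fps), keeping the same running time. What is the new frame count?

Target frames = source frames × (target rate / source rate) = 252252 × (60000/1001)/(30) = 252252 × 2000/1001 = 504000.

504000 frames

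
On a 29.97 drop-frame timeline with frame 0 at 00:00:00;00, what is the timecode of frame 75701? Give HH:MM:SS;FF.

Ten DF minutes hold 17982 frames, so frame 75701 lies in block 4 (frames 71928–89909) with 3773 frames into that block.
The block's first minute is 1800 frames and the rest 1798 each; 3773 frames reaches minute 2, so 4 × 18 + 2 × 2 = 76 labels have been skipped so far.
Adding those back, label number 75701 + 76 = 75777 at 30 labels/s is 2525 s + 27 f = 0 h 42 min 5 s frame 27, i.e. 00:42:05;27.

00:42:05;27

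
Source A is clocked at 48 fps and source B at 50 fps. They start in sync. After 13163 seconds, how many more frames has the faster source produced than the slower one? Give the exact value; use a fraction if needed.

A emits 48 × 13163 = 631824 frames; B emits 50 × 13163 = 658150.
Difference = 26326 frames; B is ahead of A.

26326 frames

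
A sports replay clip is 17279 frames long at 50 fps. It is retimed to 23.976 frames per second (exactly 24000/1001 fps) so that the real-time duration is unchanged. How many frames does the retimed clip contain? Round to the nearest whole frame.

Frames at target rate = 17279 × (24000/1001) / (50) = 8293920/1001 ≈ 8285.634.
Nearest whole frame: 8286.

8286 frames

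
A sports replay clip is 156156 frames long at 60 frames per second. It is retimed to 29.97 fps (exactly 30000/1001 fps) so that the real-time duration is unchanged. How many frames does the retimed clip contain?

Target frames = source frames × (target rate / source rate) = 156156 × (30000/1001)/(60) = 156156 × 500/1001 = 78000.

78000 frames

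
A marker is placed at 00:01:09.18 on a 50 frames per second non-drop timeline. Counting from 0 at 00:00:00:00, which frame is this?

frame 3468

Total seconds to the label: (0 × 3600 + 1 × 60 + 9) = 69.
Frame index = 69 × 50 + 18 = 3468.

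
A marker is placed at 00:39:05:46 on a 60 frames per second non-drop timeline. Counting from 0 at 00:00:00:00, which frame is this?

140746

Total seconds to the label: (0 × 3600 + 39 × 60 + 5) = 2345.
Frame index = 2345 × 60 + 46 = 140746.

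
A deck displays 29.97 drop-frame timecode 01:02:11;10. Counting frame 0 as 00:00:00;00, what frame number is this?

111828

Complete 10-minute blocks: 6, each 17982 frames → 107892.
Remaining 2 whole minutes in the current block: 1800 + 1 × 1798 = 3598 frames.
Within the current minute: 11 × 30 + 10 − 2 = 338 (labels ;00/;01 skipped at this minute). Total = 107892 + 3598 + 338 = 111828.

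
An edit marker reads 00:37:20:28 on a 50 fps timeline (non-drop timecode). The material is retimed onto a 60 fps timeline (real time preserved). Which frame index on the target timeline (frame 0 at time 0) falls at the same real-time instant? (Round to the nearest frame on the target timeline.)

Source frame index: (0×3600 + 37×60 + 20) × 50 + 28 = 112028.
Real time: 112028 / (50) = 56014/25 s.
Target frame: (56014/25) × (60) = 672168/5 ≈ 134433.600 → 134434.

frame 134434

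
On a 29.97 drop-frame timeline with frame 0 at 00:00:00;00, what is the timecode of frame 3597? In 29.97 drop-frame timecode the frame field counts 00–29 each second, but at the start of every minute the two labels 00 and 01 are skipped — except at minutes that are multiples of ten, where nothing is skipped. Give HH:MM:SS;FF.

00:01:59;29

Each 10-minute DF block holds 10 × 60 × 30 − 9 × 2 = 17982 frames. 3597 ÷ 17982 → 0 full blocks, remainder 3597.
Within the partial block the first minute is 1800 frames and each further minute 1798, so 1 further minute boundary passed. Total skipped labels = 18 × 0 + 2 × 1 = 2.
Non-drop label index = 3597 + 2 = 3599; at 30 labels/s that is 00:01:59:29, i.e. DF 00:01:59;29.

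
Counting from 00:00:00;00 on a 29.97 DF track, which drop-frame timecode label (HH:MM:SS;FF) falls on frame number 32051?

Each 10-minute DF block holds 10 × 60 × 30 − 9 × 2 = 17982 frames. 32051 ÷ 17982 → 1 full block, remainder 14069.
Within the partial block the first minute is 1800 frames and each further minute 1798, so 7 further minute boundaries passed. Total skipped labels = 18 × 1 + 2 × 7 = 32.
Non-drop label index = 32051 + 32 = 32083; at 30 labels/s that is 00:17:49:13, i.e. DF 00:17:49;13.

00:17:49;13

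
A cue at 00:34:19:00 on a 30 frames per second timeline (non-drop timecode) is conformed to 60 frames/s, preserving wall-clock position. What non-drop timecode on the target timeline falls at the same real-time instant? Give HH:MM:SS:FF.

Source frame index: (0×3600 + 34×60 + 19) × 30 + 0 = 61770.
Real time: 61770 / (30) = 2059 s.
Target frame: (2059) × (60) = 123540.
At 60 labels/s: frame 123540 → 00:34:19:00.

00:34:19:00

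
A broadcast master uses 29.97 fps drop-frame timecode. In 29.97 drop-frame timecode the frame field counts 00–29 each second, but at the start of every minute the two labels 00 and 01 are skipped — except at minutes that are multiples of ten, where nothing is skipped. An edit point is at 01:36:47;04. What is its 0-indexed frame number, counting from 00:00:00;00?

Complete 10-minute blocks: 9, each 17982 frames → 161838.
Remaining 6 whole minutes in the current block: 1800 + 5 × 1798 = 10790 frames.
Within the current minute: 47 × 30 + 4 − 2 = 1412 (labels ;00/;01 skipped at this minute). Total = 161838 + 10790 + 1412 = 174040.

174040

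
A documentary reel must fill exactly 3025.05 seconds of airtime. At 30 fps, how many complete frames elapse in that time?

Frames = 3025.05 × 30 = 181503/2 ≈ 90751.5000.
Complete frames: 90751.

90751 frames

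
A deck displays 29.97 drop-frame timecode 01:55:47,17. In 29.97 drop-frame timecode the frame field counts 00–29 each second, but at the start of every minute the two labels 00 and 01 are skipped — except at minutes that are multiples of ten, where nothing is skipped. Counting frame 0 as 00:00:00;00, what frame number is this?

As if non-drop at 30 labels/s: (1 × 3600 + 55 × 60 + 47) × 30 + 17 = 208427.
Minute boundaries passed: 115; those not divisible by 10: 115 − 11 = 104; dropped labels = 2 × 104 = 208.
Actual frame index = 208427 − 208 = 208219.

208219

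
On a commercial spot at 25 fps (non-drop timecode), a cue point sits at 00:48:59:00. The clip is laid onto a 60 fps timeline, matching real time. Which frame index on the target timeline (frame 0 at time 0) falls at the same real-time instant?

frame 176340

Source frame index: (0×3600 + 48×60 + 59) × 25 + 0 = 73475.
Real time: 73475 / (25) = 2939 s.
Target frame: (2939) × (60) = 176340.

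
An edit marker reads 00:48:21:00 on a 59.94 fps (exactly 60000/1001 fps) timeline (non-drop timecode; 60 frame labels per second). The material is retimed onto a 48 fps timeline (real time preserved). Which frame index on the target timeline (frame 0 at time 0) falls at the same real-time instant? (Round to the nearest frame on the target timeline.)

Source frame index: (0×3600 + 48×60 + 21) × 60 + 0 = 174060.
Real time: 174060 / (60000/1001) = 2903901/1000 s.
Target frame: (2903901/1000) × (48) = 17423406/125 ≈ 139387.248 → 139387.

frame 139387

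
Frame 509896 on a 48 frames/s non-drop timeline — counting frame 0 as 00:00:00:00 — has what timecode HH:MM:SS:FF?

02:57:02:40

509896 ÷ 48 = 10622 full seconds, remainder 40 frames.
10622 s = 2 h 57 min 2 s.
Timecode: 02:57:02:40.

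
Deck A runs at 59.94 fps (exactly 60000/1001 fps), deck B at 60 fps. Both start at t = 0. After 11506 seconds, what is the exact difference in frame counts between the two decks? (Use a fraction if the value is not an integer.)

A emits 60000/1001 × 11506 = 62760000/91 frames; B emits 60 × 11506 = 690360.
Difference = 62760/91 frames (≈ 689.6703); B is ahead of A.

62760/91 frames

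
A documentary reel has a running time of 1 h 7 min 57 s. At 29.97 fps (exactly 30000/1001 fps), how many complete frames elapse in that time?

122187 frames

1 h 7 min 57 s = 4077 s.
Frames = 4077 × 30000/1001 = 122310000/1001 ≈ 122187.8122.
Complete frames: 122187.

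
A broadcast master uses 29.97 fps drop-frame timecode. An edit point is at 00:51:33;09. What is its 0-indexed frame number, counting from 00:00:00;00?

Complete 10-minute blocks: 5, each 17982 frames → 89910.
Remaining 1 whole minute in the current block: 1800 + 0 × 1798 = 1800 frames.
Within the current minute: 33 × 30 + 9 − 2 = 997 (labels ;00/;01 skipped at this minute). Total = 89910 + 1800 + 997 = 92707.

92707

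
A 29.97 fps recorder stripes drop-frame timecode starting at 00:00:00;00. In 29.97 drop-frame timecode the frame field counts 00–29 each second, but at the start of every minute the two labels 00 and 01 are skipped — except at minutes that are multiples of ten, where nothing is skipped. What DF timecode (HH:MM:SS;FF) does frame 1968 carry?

Ten DF minutes hold 17982 frames, so frame 1968 lies in block 0 (frames 0–17981) with 1968 frames into that block.
The block's first minute is 1800 frames and the rest 1798 each; 1968 frames reaches minute 1, so 0 × 18 + 1 × 2 = 2 labels have been skipped so far.
Adding those back, label number 1968 + 2 = 1970 at 30 labels/s is 65 s + 20 f = 0 h 1 min 5 s frame 20, i.e. 00:01:05;20.

00:01:05;20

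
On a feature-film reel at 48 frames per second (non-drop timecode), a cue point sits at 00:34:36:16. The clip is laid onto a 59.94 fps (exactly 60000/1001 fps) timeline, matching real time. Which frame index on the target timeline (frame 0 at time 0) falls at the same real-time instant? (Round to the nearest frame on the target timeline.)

frame 124456

Source frame index: (0×3600 + 34×60 + 36) × 48 + 16 = 99664.
Real time: 99664 / (48) = 6229/3 s.
Target frame: (6229/3) × (60000/1001) = 124580000/1001 ≈ 124455.544 → 124456.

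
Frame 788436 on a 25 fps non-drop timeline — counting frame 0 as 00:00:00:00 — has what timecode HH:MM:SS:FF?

08:45:37:11

788436 ÷ 25 = 31537 full seconds, remainder 11 frames.
31537 s = 8 h 45 min 37 s.
Timecode: 08:45:37:11.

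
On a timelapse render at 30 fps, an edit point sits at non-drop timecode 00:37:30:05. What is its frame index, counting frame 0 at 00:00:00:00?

Total seconds to the label: (0 × 3600 + 37 × 60 + 30) = 2250.
Frame index = 2250 × 30 + 5 = 67505.

67505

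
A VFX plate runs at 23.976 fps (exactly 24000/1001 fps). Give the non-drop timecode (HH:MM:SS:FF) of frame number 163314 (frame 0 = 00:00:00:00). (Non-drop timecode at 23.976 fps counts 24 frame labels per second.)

163314 ÷ 24 = 6804 full seconds, remainder 18 frames.
6804 s = 1 h 53 min 24 s.
Timecode: 01:53:24:18.

01:53:24:18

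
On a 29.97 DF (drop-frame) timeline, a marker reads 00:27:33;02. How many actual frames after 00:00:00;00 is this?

Complete 10-minute blocks: 2, each 17982 frames → 35964.
Remaining 7 whole minutes in the current block: 1800 + 6 × 1798 = 12588 frames.
Within the current minute: 33 × 30 + 2 − 2 = 990 (labels ;00/;01 skipped at this minute). Total = 35964 + 12588 + 990 = 49542.

49542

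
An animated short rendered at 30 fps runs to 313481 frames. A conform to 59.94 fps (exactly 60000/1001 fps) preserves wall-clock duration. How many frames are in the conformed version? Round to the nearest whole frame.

Frames at target rate = 313481 × (60000/1001) / (30) = 89566000/143 ≈ 626335.664.
Nearest whole frame: 626336.

626336 frames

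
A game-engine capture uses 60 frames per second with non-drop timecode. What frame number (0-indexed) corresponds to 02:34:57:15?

frame 557835

Total seconds to the label: (2 × 3600 + 34 × 60 + 57) = 9297.
Frame index = 9297 × 60 + 15 = 557835.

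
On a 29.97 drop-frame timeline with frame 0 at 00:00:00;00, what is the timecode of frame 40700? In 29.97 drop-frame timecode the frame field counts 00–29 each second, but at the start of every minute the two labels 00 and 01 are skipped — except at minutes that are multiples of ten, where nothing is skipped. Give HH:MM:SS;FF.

00:22:38;00

Each 10-minute DF block holds 10 × 60 × 30 − 9 × 2 = 17982 frames. 40700 ÷ 17982 → 2 full blocks, remainder 4736.
Within the partial block the first minute is 1800 frames and each further minute 1798, so 2 further minute boundaries passed. Total skipped labels = 18 × 2 + 2 × 2 = 40.
Non-drop label index = 40700 + 40 = 40740; at 30 labels/s that is 00:22:38:00, i.e. DF 00:22:38;00.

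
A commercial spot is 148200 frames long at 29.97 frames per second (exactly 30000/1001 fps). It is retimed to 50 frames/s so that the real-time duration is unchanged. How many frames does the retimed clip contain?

Target frames = source frames × (target rate / source rate) = 148200 × (50)/(30000/1001) = 148200 × 1001/600 = 247247.

247247 frames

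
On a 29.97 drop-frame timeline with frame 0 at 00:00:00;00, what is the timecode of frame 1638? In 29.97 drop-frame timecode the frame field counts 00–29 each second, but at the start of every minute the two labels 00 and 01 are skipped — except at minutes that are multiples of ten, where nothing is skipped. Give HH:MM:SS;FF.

00:00:54;18

Each 10-minute DF block holds 10 × 60 × 30 − 9 × 2 = 17982 frames. 1638 ÷ 17982 → 0 full blocks, remainder 1638.
Within the partial block the first minute is 1800 frames and each further minute 1798, so 0 further minute boundaries passed. Total skipped labels = 18 × 0 + 2 × 0 = 0.
Non-drop label index = 1638 + 0 = 1638; at 30 labels/s that is 00:00:54:18, i.e. DF 00:00:54;18.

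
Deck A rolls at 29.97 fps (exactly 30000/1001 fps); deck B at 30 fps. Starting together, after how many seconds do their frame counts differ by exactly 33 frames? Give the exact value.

1101.1 seconds

The gap grows by |30 − 30000/1001| = 30/1001 frames per second.
Time for a 33-frame gap: 33 ÷ (30/1001) = 1101.1 s.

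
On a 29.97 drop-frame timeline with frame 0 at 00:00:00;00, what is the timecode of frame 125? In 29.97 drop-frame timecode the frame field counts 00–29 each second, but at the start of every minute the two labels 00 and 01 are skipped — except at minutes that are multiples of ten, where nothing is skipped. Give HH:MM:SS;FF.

00:00:04;05

Each 10-minute DF block holds 10 × 60 × 30 − 9 × 2 = 17982 frames. 125 ÷ 17982 → 0 full blocks, remainder 125.
Within the partial block the first minute is 1800 frames and each further minute 1798, so 0 further minute boundaries passed. Total skipped labels = 18 × 0 + 2 × 0 = 0.
Non-drop label index = 125 + 0 = 125; at 30 labels/s that is 00:00:04:05, i.e. DF 00:00:04;05.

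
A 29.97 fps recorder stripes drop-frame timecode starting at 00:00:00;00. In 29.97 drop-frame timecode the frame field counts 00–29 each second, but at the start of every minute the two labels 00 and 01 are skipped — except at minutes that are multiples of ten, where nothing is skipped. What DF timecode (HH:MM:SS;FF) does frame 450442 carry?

04:10:29;22

Ten DF minutes hold 17982 frames, so frame 450442 lies in block 25 (frames 449550–467531) with 892 frames into that block.
The block's first minute is 1800 frames and the rest 1798 each; 892 frames reaches minute 0, so 25 × 18 + 0 × 2 = 450 labels have been skipped so far.
Adding those back, label number 450442 + 450 = 450892 at 30 labels/s is 15029 s + 22 f = 4 h 10 min 29 s frame 22, i.e. 04:10:29;22.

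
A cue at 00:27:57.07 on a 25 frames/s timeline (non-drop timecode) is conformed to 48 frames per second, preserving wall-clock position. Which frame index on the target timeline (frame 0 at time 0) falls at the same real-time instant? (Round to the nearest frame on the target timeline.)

frame 80509

Source frame index: (0×3600 + 27×60 + 57) × 25 + 7 = 41932.
Real time: 41932 / (25) = 41932/25 s.
Target frame: (41932/25) × (48) = 2012736/25 ≈ 80509.440 → 80509.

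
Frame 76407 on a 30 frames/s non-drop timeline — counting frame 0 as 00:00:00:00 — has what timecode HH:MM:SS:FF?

76407 ÷ 30 = 2546 full seconds, remainder 27 frames.
2546 s = 0 h 42 min 26 s.
Timecode: 00:42:26:27.

00:42:26:27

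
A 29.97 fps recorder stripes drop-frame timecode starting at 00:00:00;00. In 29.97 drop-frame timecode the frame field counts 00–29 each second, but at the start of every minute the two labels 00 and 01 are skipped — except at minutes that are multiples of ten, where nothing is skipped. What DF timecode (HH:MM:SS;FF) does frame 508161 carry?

Ten DF minutes hold 17982 frames, so frame 508161 lies in block 28 (frames 503496–521477) with 4665 frames into that block.
The block's first minute is 1800 frames and the rest 1798 each; 4665 frames reaches minute 2, so 28 × 18 + 2 × 2 = 508 labels have been skipped so far.
Adding those back, label number 508161 + 508 = 508669 at 30 labels/s is 16955 s + 19 f = 4 h 42 min 35 s frame 19, i.e. 04:42:35;19.

04:42:35;19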